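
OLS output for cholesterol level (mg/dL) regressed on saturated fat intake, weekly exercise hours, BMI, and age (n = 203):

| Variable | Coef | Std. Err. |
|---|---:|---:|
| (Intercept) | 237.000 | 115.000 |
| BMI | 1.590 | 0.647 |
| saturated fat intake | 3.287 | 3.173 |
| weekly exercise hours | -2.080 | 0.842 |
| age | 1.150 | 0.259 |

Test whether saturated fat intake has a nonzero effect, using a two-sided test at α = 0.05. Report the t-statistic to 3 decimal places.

t = 1.036

Read off: b = 3.287, SE = 3.173 for saturated fat intake.
H₀: β₁ = 0 vs H₁: β₁ ≠ 0.
t = 3.287 / 3.173 = 1.036.
df = n − k − 1 = 203 − 4 − 1 = 198.
Two-sided p ≈ 0.3015, which is ≥ 0.05, so fail to reject H₀.
The data do not give significant evidence of an association between saturated fat intake and cholesterol level, after adjusting for the other predictors.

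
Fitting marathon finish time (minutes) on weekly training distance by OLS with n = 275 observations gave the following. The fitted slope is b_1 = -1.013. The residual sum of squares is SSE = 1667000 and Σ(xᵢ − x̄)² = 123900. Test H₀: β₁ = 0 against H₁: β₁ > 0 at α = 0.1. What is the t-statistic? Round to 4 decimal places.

MSE = SSE/(n − 2) = 1667000/273 = 6106.23.
SE(b_1) = √(MSE/Sₓₓ) = √(6106.23/123900) = 0.221999.
t = -1.013 / 0.221999 = -4.5631.
df = n − 2 = 273.
One-sided p ≈ 1.0000, which is ≥ 0.1, so fail to reject H₀.
The data do not give significant evidence that the true slope on weekly training distance is positive.

t = -4.5631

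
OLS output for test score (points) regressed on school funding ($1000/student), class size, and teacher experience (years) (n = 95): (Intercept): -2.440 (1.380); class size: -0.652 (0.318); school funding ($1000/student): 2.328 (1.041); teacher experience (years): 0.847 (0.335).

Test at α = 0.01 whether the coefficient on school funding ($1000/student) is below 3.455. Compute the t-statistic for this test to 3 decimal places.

t = -1.083

Read off: b = 2.328, SE = 1.041 for school funding ($1000/student).
H₀: β₁ = 3.455 vs H₁: β₁ < 3.455.
t = (2.328 − 3.455) / 1.041 = -1.083.
df = n − k − 1 = 95 − 3 − 1 = 91.
One-sided p ≈ 0.1409, which is ≥ 0.01, so fail to reject H₀.
The data do not give significant evidence that the true slope on school funding ($1000/student) is below 3.455 points per unit, holding the other predictors fixed.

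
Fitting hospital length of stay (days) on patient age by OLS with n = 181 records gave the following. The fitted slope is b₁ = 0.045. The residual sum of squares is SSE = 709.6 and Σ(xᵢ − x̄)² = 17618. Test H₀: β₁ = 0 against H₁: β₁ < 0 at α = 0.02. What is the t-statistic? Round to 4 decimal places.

t = 2.9999

MSE = SSE/(n − 2) = 709.6/179 = 3.96425.
SE(b₁) = √(MSE/Sₓₓ) = √(3.96425/17618) = 0.0150004.
t = 0.045 / 0.0150004 = 2.9999.
df = n − 2 = 179.
One-sided p ≈ 0.9985, which is ≥ 0.02, so fail to reject H₀.
The data do not give significant evidence that the true slope on patient age is negative.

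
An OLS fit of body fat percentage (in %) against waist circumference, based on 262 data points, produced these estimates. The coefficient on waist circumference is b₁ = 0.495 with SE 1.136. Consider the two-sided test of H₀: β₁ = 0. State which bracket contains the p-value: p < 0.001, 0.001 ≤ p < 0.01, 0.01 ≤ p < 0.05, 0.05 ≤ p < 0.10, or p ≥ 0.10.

p ≥ 0.10

t = 0.495 / 1.136 = 0.436.
df = n − 2 = 262 − 2 = 260.
Two-sided p = 2·P(T_{260} > |t|) ≈ 0.6634.
So p ≥ 0.10.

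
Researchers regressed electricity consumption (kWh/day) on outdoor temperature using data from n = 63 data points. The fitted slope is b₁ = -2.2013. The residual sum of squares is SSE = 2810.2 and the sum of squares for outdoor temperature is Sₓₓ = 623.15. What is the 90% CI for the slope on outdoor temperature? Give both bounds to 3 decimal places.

MSE = SSE/(n − 2) = 2810.2/61 = 46.0689.
SE(b₁) = √(MSE/Sₓₓ) = √(46.0689/623.15) = 0.271899.
df = n − 2 = 61.
t* = t_{0.05, 61} = 1.670219.
Margin = t* × SE = 1.670219 × 0.271899 = 0.45413.
CI: -2.2013 ± 0.45413 → (-2.655, -1.747).
With 90% confidence, each one-unit increase in outdoor temperature is associated with a change of between -2.655 and -1.747 kWh/day in electricity consumption.

(-2.655, -1.747)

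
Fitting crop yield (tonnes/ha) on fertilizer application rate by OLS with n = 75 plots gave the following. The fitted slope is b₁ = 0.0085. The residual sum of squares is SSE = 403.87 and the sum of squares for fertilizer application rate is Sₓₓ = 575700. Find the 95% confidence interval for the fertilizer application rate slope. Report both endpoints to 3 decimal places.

MSE = SSE/(n − 2) = 403.87/73 = 5.53247.
SE(b₁) = √(MSE/Sₓₓ) = √(5.53247/575700) = 0.0031.
df = n − 2 = 73.
t* = t_{0.025, 73} = 1.992997.
Margin = t* × SE = 1.992997 × 0.0031 = 0.00618.
CI: 0.0085 ± 0.00618 → (0.002, 0.015).
With 95% confidence, each one-unit increase in fertilizer application rate is associated with a change of between 0.002 and 0.015 tonnes/ha in crop yield.

(0.002, 0.015)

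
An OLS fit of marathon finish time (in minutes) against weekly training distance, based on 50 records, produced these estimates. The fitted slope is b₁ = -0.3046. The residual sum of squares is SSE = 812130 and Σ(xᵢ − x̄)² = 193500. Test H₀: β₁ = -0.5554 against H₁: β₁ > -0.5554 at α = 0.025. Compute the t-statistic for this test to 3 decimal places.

MSE = SSE/(n − 2) = 812130/48 = 16919.4.
SE(b₁) = √(MSE/Sₓₓ) = √(16919.4/193500) = 0.2957.
t = (-0.3046 − (-0.5554)) / 0.2957 = 0.848.
df = n − 2 = 48.
One-sided p ≈ 0.2003, which is ≥ 0.025, so fail to reject H₀.
The data do not give significant evidence that the true slope on weekly training distance exceeds -0.5554 minutes per unit.

t = 0.848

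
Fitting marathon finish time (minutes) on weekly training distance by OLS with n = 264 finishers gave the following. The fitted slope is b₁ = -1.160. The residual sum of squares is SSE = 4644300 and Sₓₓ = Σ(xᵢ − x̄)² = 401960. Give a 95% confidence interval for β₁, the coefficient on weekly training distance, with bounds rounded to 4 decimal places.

(-1.5735, -0.7465)

MSE = SSE/(n − 2) = 4644300/262 = 17726.3.
SE(b₁) = √(MSE/Sₓₓ) = √(17726.3/401960) = 0.209999.
df = n − 2 = 262.
t* = t_{0.025, 262} = 1.96906.
Margin = t* × SE = 1.96906 × 0.209999 = 0.413501.
CI: -1.160 ± 0.413501 → (-1.5735, -0.7465).
With 95% confidence, each one-unit increase in weekly training distance is associated with a change of between -1.5735 and -0.7465 minutes in marathon finish time.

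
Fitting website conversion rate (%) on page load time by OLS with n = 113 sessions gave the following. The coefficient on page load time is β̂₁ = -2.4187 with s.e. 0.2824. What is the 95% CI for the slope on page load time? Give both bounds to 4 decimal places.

df = n − 2 = 113 − 2 = 111.
t* = t_{0.025, 111} = 1.981567.
Margin = t* × SE = 1.981567 × 0.2824 = 0.559594.
CI: -2.4187 ± 0.559594 → (-2.9783, -1.8591).
With 95% confidence, each one-unit increase in page load time is associated with a change of between -2.9783 and -1.8591 % in website conversion rate.

(-2.9783, -1.8591)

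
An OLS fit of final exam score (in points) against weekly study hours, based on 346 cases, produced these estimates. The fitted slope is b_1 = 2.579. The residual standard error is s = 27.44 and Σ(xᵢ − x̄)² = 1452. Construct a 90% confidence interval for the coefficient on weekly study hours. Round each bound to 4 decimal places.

SE(b_1) = s/√Sₓₓ = 27.44/√1452 = 0.720113.
df = n − 2 = 344.
t* = t_{0.05, 344} = 1.649295.
Margin = t* × SE = 1.649295 × 0.720113 = 1.187679.
CI: 2.579 ± 1.187679 → (1.3913, 3.7667).
With 90% confidence, each one-unit increase in weekly study hours is associated with a change of between 1.3913 and 3.7667 points in final exam score.

(1.3913, 3.7667)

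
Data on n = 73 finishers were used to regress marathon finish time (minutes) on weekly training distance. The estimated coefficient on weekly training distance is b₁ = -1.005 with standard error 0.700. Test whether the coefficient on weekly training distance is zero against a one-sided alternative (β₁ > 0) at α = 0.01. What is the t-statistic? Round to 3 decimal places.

t = -1.436

H₀: β₁ = 0 vs H₁: β₁ > 0.
t = (b₁ − β₁⁰)/SE = -1.005 / 0.700 = -1.436.
df = n − 2 = 73 − 2 = 71.
One-sided p ≈ 0.9223, which is ≥ 0.01, so fail to reject H₀.
The data do not give significant evidence that the true slope on weekly training distance is positive.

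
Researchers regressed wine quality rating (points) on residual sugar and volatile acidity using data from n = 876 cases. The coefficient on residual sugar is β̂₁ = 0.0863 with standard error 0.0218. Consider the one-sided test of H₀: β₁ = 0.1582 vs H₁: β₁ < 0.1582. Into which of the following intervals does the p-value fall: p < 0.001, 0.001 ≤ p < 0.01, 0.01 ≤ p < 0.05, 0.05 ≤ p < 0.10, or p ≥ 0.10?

t = (0.0863 − 0.1582) / 0.0218 = -3.298.
df = n − k − 1 = 876 − 2 − 1 = 873.
One-sided p = P(T_{873} < t) ≈ 0.0005.
So p < 0.001.

p < 0.001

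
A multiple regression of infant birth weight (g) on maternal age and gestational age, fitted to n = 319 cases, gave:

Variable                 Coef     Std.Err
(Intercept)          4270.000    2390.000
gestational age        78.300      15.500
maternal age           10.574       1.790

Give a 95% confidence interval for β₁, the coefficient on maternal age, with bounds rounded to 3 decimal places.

(7.052, 14.096)

Read off: b = 10.574, SE = 1.790 for maternal age.
df = n − k − 1 = 319 − 2 − 1 = 316.
t* = t_{0.025, 316} = 1.9675.
Margin = t* × SE = 1.9675 × 1.790 = 3.52182.
CI: 10.574 ± 3.52182 → (7.052, 14.096).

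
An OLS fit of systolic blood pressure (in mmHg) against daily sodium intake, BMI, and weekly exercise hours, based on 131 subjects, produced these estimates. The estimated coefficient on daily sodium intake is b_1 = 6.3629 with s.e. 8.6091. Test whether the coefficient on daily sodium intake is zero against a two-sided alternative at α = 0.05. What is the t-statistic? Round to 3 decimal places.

H₀: β₁ = 0 vs H₁: β₁ ≠ 0.
t = (b_1 − β₁⁰)/SE = 6.3629 / 8.6091 = 0.739.
df = n − k − 1 = 131 − 3 − 1 = 127.
Two-sided p ≈ 0.4612, which is ≥ 0.05, so fail to reject H₀.
The data do not give significant evidence of an association between daily sodium intake and systolic blood pressure, after adjusting for the other predictors.

t = 0.739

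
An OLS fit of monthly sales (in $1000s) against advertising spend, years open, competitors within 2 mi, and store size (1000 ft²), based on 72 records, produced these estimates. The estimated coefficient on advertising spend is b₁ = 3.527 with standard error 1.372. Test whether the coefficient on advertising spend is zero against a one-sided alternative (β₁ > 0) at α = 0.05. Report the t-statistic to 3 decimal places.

H₀: β₁ = 0 vs H₁: β₁ > 0.
t = (b₁ − β₁⁰)/SE = 3.527 / 1.372 = 2.571.
df = n − k − 1 = 72 − 4 − 1 = 67.
One-sided p ≈ 0.0062, which is < 0.05, so reject H₀.
There is evidence that the true slope on advertising spend is positive, holding the other predictors fixed.

t = 2.571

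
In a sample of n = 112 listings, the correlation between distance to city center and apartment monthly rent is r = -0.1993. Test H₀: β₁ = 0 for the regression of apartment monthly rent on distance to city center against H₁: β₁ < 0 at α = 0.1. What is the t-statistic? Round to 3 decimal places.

t = r·√(n − 2)/√(1 − r²) = -0.1993·√110/√0.96028 = -2.133.
df = n − 2 = 110.
One-sided p ≈ 0.0176, which is < 0.1, so reject H₀.
There is evidence of a linear association between distance to city center and apartment monthly rent.

t = -2.133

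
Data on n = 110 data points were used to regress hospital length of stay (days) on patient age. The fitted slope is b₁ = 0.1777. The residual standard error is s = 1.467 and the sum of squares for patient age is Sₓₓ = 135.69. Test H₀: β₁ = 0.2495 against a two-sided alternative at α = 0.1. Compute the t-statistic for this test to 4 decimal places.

t = -0.5701

SE(b₁) = s/√Sₓₓ = 1.467/√135.69 = 0.125938.
t = (0.1777 − 0.2495) / 0.125938 = -0.5701.
df = n − 2 = 108.
Two-sided p ≈ 0.5698, which is ≥ 0.1, so fail to reject H₀.
The data are consistent with a true slope of 0.2495 days per unit of patient age.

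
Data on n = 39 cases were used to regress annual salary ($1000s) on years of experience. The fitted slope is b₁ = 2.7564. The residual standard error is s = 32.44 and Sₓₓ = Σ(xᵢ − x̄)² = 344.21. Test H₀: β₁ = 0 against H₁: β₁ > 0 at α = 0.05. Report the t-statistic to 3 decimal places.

SE(b₁) = s/√Sₓₓ = 32.44/√344.21 = 1.74851.
t = 2.7564 / 1.74851 = 1.576.
df = n − 2 = 37.
One-sided p ≈ 0.0617, which is ≥ 0.05, so fail to reject H₀.
The data do not give significant evidence that the true slope on years of experience is positive.

t = 1.576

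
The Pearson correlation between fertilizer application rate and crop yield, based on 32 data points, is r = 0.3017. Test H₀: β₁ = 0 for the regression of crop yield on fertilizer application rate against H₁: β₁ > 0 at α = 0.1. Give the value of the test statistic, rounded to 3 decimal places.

t = 1.733

t = r·√(n − 2)/√(1 − r²) = 0.3017·√30/√0.908977 = 1.733.
df = n − 2 = 30.
One-sided p ≈ 0.0467, which is < 0.1, so reject H₀.
There is evidence of a linear association between fertilizer application rate and crop yield.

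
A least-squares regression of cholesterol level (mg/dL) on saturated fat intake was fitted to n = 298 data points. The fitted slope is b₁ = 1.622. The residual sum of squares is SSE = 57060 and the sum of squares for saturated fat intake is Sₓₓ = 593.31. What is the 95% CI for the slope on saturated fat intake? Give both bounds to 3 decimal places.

MSE = SSE/(n − 2) = 57060/296 = 192.77.
SE(b₁) = √(MSE/Sₓₓ) = √(192.77/593.31) = 0.570006.
df = n − 2 = 296.
t* = t_{0.025, 296} = 1.968011.
Margin = t* × SE = 1.968011 × 0.570006 = 1.12178.
CI: 1.622 ± 1.12178 → (0.500, 2.744).
With 95% confidence, each one-unit increase in saturated fat intake is associated with a change of between 0.500 and 2.744 mg/dL in cholesterol level.

(0.500, 2.744)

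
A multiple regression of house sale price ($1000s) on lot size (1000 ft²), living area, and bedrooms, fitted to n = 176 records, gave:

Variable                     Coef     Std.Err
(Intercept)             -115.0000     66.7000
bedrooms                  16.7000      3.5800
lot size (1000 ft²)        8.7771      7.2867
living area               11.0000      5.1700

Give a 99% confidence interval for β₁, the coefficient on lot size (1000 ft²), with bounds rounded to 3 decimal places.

(-10.203, 27.757)

Read off: b = 8.7771, SE = 7.2867 for lot size (1000 ft²).
df = n − k − 1 = 176 − 3 − 1 = 172.
t* = t_{0.005, 172} = 2.604715.
Margin = t* × SE = 2.604715 × 7.2867 = 18.97978.
CI: 8.7771 ± 18.97978 → (-10.203, 27.757).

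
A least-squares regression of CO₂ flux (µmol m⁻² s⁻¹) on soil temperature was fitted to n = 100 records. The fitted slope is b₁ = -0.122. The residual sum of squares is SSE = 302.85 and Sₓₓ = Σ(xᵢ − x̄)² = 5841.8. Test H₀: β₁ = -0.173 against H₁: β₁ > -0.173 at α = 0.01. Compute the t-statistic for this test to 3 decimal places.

MSE = SSE/(n − 2) = 302.85/98 = 3.09031.
SE(b₁) = √(MSE/Sₓₓ) = √(3.09031/5841.8) = 0.023.
t = (-0.122 − (-0.173)) / 0.023 = 2.217.
df = n − 2 = 98.
One-sided p ≈ 0.0145, which is ≥ 0.01, so fail to reject H₀.
The data do not give significant evidence that the true slope on soil temperature exceeds -0.173 µmol m⁻² s⁻¹ per unit.

t = 2.217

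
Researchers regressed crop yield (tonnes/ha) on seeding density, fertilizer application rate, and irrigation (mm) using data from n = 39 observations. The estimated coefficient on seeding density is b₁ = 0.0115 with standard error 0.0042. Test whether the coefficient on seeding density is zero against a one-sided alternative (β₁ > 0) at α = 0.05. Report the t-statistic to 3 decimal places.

t = 2.738

H₀: β₁ = 0 vs H₁: β₁ > 0.
t = (b₁ − β₁⁰)/SE = 0.0115 / 0.0042 = 2.738.
df = n − k − 1 = 39 − 3 − 1 = 35.
One-sided p ≈ 0.0048, which is < 0.05, so reject H₀.
There is evidence that the true slope on seeding density is positive, holding the other predictors fixed.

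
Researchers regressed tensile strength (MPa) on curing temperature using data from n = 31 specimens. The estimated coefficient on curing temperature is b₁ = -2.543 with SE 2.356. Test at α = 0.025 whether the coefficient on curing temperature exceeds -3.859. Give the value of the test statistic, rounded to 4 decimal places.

H₀: β₁ = -3.859 vs H₁: β₁ > -3.859.
t = (b₁ − β₁⁰)/SE = (-2.543 − (-3.859)) / 2.356 = 0.5586.
df = n − 2 = 31 − 2 = 29.
One-sided p ≈ 0.2904, which is ≥ 0.025, so fail to reject H₀.
The data do not give significant evidence that the true slope on curing temperature exceeds -3.859 MPa per unit.

t = 0.5586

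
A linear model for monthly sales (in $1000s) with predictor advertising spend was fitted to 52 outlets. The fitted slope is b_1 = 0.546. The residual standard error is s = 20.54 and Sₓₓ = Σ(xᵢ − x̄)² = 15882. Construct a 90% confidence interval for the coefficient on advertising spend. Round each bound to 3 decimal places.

(0.273, 0.819)

SE(b_1) = s/√Sₓₓ = 20.54/√15882 = 0.162985.
df = n − 2 = 50.
t* = t_{0.05, 50} = 1.675905.
Margin = t* × SE = 1.675905 × 0.162985 = 0.27315.
CI: 0.546 ± 0.27315 → (0.273, 0.819).
With 90% confidence, each one-unit increase in advertising spend is associated with a change of between 0.273 and 0.819 $1000s in monthly sales.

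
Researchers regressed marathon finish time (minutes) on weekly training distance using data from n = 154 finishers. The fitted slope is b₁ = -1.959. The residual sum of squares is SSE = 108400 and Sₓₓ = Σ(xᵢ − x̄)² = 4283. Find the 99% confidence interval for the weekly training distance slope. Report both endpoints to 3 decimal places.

(-3.023, -0.895)

MSE = SSE/(n − 2) = 108400/152 = 713.158.
SE(b₁) = √(MSE/Sₓₓ) = √(713.158/4283) = 0.408055.
df = n − 2 = 152.
t* = t_{0.005, 152} = 2.608561.
Margin = t* × SE = 2.608561 × 0.408055 = 1.06444.
CI: -1.959 ± 1.06444 → (-3.023, -0.895).
With 99% confidence, each one-unit increase in weekly training distance is associated with a change of between -3.023 and -0.895 minutes in marathon finish time.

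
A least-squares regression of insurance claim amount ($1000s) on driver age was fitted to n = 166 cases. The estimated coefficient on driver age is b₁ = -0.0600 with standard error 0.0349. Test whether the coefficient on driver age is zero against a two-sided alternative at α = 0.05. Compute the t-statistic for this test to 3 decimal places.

t = -1.719

H₀: β₁ = 0 vs H₁: β₁ ≠ 0.
t = (b₁ − β₁⁰)/SE = -0.0600 / 0.0349 = -1.719.
df = n − 2 = 166 − 2 = 164.
Two-sided p ≈ 0.0875, which is ≥ 0.05, so fail to reject H₀.
The data do not give significant evidence of an association between driver age and insurance claim amount.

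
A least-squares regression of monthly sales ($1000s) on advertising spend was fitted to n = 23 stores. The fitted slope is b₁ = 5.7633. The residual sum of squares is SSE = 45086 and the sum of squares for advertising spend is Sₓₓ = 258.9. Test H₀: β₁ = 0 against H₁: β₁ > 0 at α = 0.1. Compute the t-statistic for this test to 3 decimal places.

MSE = SSE/(n − 2) = 45086/21 = 2146.95.
SE(b₁) = √(MSE/Sₓₓ) = √(2146.95/258.9) = 2.87969.
t = 5.7633 / 2.87969 = 2.001.
df = n − 2 = 21.
One-sided p ≈ 0.0292, which is < 0.1, so reject H₀.
There is evidence that the true slope on advertising spend is positive.

t = 2.001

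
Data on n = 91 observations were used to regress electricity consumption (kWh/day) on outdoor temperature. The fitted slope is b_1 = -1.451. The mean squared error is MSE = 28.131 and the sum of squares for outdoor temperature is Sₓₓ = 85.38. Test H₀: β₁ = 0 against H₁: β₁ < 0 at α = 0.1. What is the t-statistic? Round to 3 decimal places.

t = -2.528

SE(b_1) = √(MSE/Sₓₓ) = √(28.131/85.38) = 0.574003.
t = -1.451 / 0.574003 = -2.528.
df = n − 2 = 89.
One-sided p ≈ 0.0066, which is < 0.1, so reject H₀.
There is evidence that the true slope on outdoor temperature is negative.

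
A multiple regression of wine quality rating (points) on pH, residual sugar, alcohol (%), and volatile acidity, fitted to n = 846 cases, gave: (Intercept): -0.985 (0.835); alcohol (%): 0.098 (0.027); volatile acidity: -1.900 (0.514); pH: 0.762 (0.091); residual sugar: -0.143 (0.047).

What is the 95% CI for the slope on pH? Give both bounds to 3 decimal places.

Read off: b = 0.762, SE = 0.091 for pH.
df = n − k − 1 = 846 − 4 − 1 = 841.
t* = t_{0.025, 841} = 1.962789.
Margin = t* × SE = 1.962789 × 0.091 = 0.17861.
CI: 0.762 ± 0.17861 → (0.583, 0.941).

(0.583, 0.941)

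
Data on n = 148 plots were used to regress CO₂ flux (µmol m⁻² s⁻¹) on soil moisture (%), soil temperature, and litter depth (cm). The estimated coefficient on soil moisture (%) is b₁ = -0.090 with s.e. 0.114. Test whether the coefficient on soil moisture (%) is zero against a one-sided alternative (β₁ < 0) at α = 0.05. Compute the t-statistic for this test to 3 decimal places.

t = -0.789

H₀: β₁ = 0 vs H₁: β₁ < 0.
t = (b₁ − β₁⁰)/SE = -0.090 / 0.114 = -0.789.
df = n − k − 1 = 148 − 3 − 1 = 144.
One-sided p ≈ 0.2156, which is ≥ 0.05, so fail to reject H₀.
The data do not give significant evidence that the true slope on soil moisture (%) is negative, holding the other predictors fixed.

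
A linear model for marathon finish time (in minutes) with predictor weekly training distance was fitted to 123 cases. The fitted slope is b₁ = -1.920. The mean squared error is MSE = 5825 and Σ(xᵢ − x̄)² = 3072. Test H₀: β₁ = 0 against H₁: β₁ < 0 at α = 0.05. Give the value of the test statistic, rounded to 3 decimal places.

SE(b₁) = √(MSE/Sₓₓ) = √(5825/3072) = 1.37701.
t = -1.920 / 1.37701 = -1.394.
df = n − 2 = 121.
One-sided p ≈ 0.0829, which is ≥ 0.05, so fail to reject H₀.
The data do not give significant evidence that the true slope on weekly training distance is negative.

t = -1.394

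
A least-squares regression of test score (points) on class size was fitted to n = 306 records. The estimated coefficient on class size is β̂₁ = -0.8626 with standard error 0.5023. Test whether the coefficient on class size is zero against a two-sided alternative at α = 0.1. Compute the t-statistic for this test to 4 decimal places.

t = -1.7173

H₀: β₁ = 0 vs H₁: β₁ ≠ 0.
t = (β̂₁ − β₁⁰)/SE = -0.8626 / 0.5023 = -1.7173.
df = n − 2 = 306 − 2 = 304.
Two-sided p ≈ 0.0869, which is < 0.1, so reject H₀.
There is evidence that class size is associated with test score.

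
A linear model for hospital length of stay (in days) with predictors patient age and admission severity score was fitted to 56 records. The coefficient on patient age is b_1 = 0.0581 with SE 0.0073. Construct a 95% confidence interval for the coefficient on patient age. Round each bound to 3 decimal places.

(0.043, 0.073)

df = n − k − 1 = 56 − 2 − 1 = 53.
t* = t_{0.025, 53} = 2.005746.
Margin = t* × SE = 2.005746 × 0.0073 = 0.01464.
CI: 0.0581 ± 0.01464 → (0.043, 0.073).
With 95% confidence, each one-unit increase in patient age is associated with a change of between 0.043 and 0.073 days in hospital length of stay, holding the other predictors fixed.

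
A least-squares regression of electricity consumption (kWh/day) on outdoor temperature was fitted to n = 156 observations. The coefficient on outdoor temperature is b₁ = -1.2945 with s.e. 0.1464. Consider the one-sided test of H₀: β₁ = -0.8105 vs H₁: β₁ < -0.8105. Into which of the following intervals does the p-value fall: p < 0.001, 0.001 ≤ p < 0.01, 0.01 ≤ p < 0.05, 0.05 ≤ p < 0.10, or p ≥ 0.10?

t = (-1.2945 − (-0.8105)) / 0.1464 = -3.306.
df = n − 2 = 156 − 2 = 154.
One-sided p = P(T_{154} < t) ≈ 0.0006.
So p < 0.001.

p < 0.001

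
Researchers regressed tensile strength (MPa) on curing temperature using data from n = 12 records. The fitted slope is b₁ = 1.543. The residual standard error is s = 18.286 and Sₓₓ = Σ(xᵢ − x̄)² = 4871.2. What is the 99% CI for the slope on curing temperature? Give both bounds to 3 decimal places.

(0.713, 2.373)

SE(b₁) = s/√Sₓₓ = 18.286/√4871.2 = 0.262.
df = n − 2 = 10.
t* = t_{0.005, 10} = 3.169273.
Margin = t* × SE = 3.169273 × 0.262 = 0.83035.
CI: 1.543 ± 0.83035 → (0.713, 2.373).
With 99% confidence, each one-unit increase in curing temperature is associated with a change of between 0.713 and 2.373 MPa in tensile strength.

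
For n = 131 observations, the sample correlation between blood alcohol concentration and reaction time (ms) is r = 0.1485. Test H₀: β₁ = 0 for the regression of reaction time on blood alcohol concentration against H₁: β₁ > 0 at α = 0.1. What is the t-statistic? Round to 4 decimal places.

t = 1.7055

t = r·√(n − 2)/√(1 − r²) = 0.1485·√129/√0.977948 = 1.7055.
df = n − 2 = 129.
One-sided p ≈ 0.0452, which is < 0.1, so reject H₀.
There is evidence of a linear association between blood alcohol concentration and reaction time.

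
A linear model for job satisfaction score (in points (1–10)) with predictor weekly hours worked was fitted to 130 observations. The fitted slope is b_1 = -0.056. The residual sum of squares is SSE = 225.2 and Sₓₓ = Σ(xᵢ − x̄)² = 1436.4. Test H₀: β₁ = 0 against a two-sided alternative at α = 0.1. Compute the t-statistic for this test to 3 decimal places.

MSE = SSE/(n − 2) = 225.2/128 = 1.75937.
SE(b_1) = √(MSE/Sₓₓ) = √(1.75937/1436.4) = 0.0349979.
t = -0.056 / 0.0349979 = -1.600.
df = n − 2 = 128.
Two-sided p ≈ 0.1120, which is ≥ 0.1, so fail to reject H₀.
The data do not give significant evidence of an association between weekly hours worked and job satisfaction score.

t = -1.600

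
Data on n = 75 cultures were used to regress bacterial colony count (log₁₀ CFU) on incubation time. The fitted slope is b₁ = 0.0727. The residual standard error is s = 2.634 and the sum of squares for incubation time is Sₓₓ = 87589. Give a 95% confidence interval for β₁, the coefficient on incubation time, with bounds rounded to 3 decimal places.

(0.055, 0.090)

SE(b₁) = s/√Sₓₓ = 2.634/√87589 = 0.00890002.
df = n − 2 = 73.
t* = t_{0.025, 73} = 1.992997.
Margin = t* × SE = 1.992997 × 0.00890002 = 0.01774.
CI: 0.0727 ± 0.01774 → (0.055, 0.090).
With 95% confidence, each one-unit increase in incubation time is associated with a change of between 0.055 and 0.090 log₁₀ CFU in bacterial colony count.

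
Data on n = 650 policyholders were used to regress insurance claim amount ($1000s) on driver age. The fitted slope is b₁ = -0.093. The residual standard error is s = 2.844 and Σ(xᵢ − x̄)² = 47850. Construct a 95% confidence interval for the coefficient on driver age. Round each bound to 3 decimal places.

(-0.119, -0.067)

SE(b₁) = s/√Sₓₓ = 2.844/√47850 = 0.0130014.
df = n − 2 = 648.
t* = t_{0.025, 648} = 1.963632.
Margin = t* × SE = 1.963632 × 0.0130014 = 0.02553.
CI: -0.093 ± 0.02553 → (-0.119, -0.067).
With 95% confidence, each one-unit increase in driver age is associated with a change of between -0.119 and -0.067 $1000s in insurance claim amount.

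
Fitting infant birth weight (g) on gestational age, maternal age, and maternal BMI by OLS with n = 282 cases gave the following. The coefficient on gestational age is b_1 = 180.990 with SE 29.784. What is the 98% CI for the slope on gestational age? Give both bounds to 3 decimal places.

(111.300, 250.680)

df = n − k − 1 = 282 − 3 − 1 = 278.
t* = t_{0.01, 278} = 2.339836.
Margin = t* × SE = 2.339836 × 29.784 = 69.68968.
CI: 180.990 ± 69.68968 → (111.300, 250.680).
With 98% confidence, each one-unit increase in gestational age is associated with a change of between 111.300 and 250.680 g in infant birth weight, holding the other predictors fixed.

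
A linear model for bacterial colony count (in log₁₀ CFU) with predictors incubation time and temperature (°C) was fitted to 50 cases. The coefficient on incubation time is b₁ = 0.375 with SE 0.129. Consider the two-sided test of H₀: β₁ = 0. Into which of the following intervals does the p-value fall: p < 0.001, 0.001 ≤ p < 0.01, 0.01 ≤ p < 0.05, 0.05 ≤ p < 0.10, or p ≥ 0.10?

t = 0.375 / 0.129 = 2.907.
df = n − k − 1 = 50 − 2 − 1 = 47.
Two-sided p = 2·P(T_{47} > |t|) ≈ 0.0056.
So 0.001 ≤ p < 0.01.

0.001 ≤ p < 0.01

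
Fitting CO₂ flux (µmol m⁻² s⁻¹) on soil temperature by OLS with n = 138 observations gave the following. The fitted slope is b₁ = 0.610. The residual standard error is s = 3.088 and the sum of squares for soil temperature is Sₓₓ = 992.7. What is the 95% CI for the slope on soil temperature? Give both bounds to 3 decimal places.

SE(b₁) = s/√Sₓₓ = 3.088/√992.7 = 0.0980095.
df = n − 2 = 136.
t* = t_{0.025, 136} = 1.977561.
Margin = t* × SE = 1.977561 × 0.0980095 = 0.19382.
CI: 0.610 ± 0.19382 → (0.416, 0.804).
With 95% confidence, each one-unit increase in soil temperature is associated with a change of between 0.416 and 0.804 µmol m⁻² s⁻¹ in CO₂ flux.

(0.416, 0.804)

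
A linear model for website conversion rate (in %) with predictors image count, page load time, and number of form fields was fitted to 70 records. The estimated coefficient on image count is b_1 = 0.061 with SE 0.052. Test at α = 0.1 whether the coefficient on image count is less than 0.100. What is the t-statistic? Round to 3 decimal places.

H₀: β₁ = 0.100 vs H₁: β₁ < 0.100.
t = (b_1 − β₁⁰)/SE = (0.061 − 0.100) / 0.052 = -0.750.
df = n − k − 1 = 70 − 3 − 1 = 66.
One-sided p ≈ 0.2280, which is ≥ 0.1, so fail to reject H₀.
The data do not give significant evidence that the true slope on image count is below 0.100 % per unit, holding the other predictors fixed.

t = -0.750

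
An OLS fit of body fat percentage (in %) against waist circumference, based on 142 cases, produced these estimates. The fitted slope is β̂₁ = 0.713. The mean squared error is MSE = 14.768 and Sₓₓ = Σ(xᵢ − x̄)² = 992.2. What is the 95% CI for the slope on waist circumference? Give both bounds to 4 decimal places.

SE(β̂₁) = √(MSE/Sₓₓ) = √(14.768/992.2) = 0.122.
df = n − 2 = 140.
t* = t_{0.025, 140} = 1.977054.
Margin = t* × SE = 1.977054 × 0.122 = 0.241201.
CI: 0.713 ± 0.241201 → (0.4718, 0.9542).
With 95% confidence, each one-unit increase in waist circumference is associated with a change of between 0.4718 and 0.9542 % in body fat percentage.

(0.4718, 0.9542)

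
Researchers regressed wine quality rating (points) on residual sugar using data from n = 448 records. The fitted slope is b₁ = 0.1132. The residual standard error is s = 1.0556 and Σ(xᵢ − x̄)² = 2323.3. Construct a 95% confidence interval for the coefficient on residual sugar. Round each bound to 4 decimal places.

SE(b₁) = s/√Sₓₓ = 1.0556/√2323.3 = 0.0219001.
df = n − 2 = 446.
t* = t_{0.025, 446} = 1.965297.
Margin = t* × SE = 1.965297 × 0.0219001 = 0.043040.
CI: 0.1132 ± 0.043040 → (0.0702, 0.1562).
With 95% confidence, each one-unit increase in residual sugar is associated with a change of between 0.0702 and 0.1562 points in wine quality rating.

(0.0702, 0.1562)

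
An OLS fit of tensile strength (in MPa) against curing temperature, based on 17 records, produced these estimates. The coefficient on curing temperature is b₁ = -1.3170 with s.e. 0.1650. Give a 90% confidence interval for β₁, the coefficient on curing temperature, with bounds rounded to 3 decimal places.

df = n − 2 = 17 − 2 = 15.
t* = t_{0.05, 15} = 1.75305.
Margin = t* × SE = 1.75305 × 0.1650 = 0.28925.
CI: -1.3170 ± 0.28925 → (-1.606, -1.028).
With 90% confidence, each one-unit increase in curing temperature is associated with a change of between -1.606 and -1.028 MPa in tensile strength.

(-1.606, -1.028)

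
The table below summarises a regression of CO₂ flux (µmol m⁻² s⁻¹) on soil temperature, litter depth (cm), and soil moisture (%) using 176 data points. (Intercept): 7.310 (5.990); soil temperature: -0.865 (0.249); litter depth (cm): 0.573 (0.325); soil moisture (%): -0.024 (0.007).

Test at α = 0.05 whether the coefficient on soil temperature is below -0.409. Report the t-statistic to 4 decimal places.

Read off: b = -0.865, SE = 0.249 for soil temperature.
H₀: β₁ = -0.409 vs H₁: β₁ < -0.409.
t = (-0.865 − (-0.409)) / 0.249 = -1.8313.
df = n − k − 1 = 176 − 3 − 1 = 172.
One-sided p ≈ 0.0344, which is < 0.05, so reject H₀.
There is evidence that the true slope on soil temperature is below -0.409 µmol m⁻² s⁻¹ per unit, holding the other predictors fixed.

t = -1.8313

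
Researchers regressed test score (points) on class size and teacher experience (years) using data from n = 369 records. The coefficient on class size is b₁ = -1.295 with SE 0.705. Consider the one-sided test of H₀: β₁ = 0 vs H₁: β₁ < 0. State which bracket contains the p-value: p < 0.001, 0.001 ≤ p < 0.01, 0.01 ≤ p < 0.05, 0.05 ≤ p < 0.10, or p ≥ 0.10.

t = -1.295 / 0.705 = -1.837.
df = n − k − 1 = 369 − 2 − 1 = 366.
One-sided p = P(T_{366} < t) ≈ 0.0335.
So 0.01 ≤ p < 0.05.

0.01 ≤ p < 0.05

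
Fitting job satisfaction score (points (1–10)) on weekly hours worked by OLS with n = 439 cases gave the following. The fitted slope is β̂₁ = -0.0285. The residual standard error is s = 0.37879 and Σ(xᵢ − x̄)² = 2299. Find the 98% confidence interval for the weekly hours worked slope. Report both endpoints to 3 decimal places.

SE(β̂₁) = s/√Sₓₓ = 0.37879/√2299 = 0.00790004.
df = n − 2 = 437.
t* = t_{0.01, 437} = 2.334911.
Margin = t* × SE = 2.334911 × 0.00790004 = 0.01845.
CI: -0.0285 ± 0.01845 → (-0.047, -0.010).
With 98% confidence, each one-unit increase in weekly hours worked is associated with a change of between -0.047 and -0.010 points (1–10) in job satisfaction score.

(-0.047, -0.010)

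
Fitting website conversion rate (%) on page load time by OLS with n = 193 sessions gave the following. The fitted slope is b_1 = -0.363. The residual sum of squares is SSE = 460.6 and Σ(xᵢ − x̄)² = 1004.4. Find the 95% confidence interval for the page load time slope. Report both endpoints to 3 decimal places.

MSE = SSE/(n − 2) = 460.6/191 = 2.41152.
SE(b_1) = √(MSE/Sₓₓ) = √(2.41152/1004.4) = 0.0489995.
df = n − 2 = 191.
t* = t_{0.025, 191} = 1.972462.
Margin = t* × SE = 1.972462 × 0.0489995 = 0.09665.
CI: -0.363 ± 0.09665 → (-0.460, -0.266).
With 95% confidence, each one-unit increase in page load time is associated with a change of between -0.460 and -0.266 % in website conversion rate.

(-0.460, -0.266)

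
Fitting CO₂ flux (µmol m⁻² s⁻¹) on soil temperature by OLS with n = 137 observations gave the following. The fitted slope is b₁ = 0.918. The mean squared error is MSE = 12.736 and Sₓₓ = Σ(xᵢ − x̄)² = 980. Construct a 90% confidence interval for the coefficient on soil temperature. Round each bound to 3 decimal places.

SE(b₁) = √(MSE/Sₓₓ) = √(12.736/980) = 0.114.
df = n − 2 = 135.
t* = t_{0.05, 135} = 1.656219.
Margin = t* × SE = 1.656219 × 0.114 = 0.18881.
CI: 0.918 ± 0.18881 → (0.729, 1.107).
With 90% confidence, each one-unit increase in soil temperature is associated with a change of between 0.729 and 1.107 µmol m⁻² s⁻¹ in CO₂ flux.

(0.729, 1.107)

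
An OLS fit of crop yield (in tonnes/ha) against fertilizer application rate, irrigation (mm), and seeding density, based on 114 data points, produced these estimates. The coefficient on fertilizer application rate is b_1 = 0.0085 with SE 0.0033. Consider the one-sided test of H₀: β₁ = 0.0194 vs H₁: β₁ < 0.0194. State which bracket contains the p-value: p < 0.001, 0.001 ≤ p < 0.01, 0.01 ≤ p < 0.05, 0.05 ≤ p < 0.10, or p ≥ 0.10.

p < 0.001

t = (0.0085 − 0.0194) / 0.0033 = -3.303.
df = n − k − 1 = 114 − 3 − 1 = 110.
One-sided p = P(T_{110} < t) ≈ 0.0006.
So p < 0.001.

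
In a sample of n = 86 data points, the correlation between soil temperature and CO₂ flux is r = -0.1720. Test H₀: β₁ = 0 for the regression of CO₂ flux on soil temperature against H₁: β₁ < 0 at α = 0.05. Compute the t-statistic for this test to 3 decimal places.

t = -1.600

t = r·√(n − 2)/√(1 − r²) = -0.1720·√84/√0.970416 = -1.600.
df = n − 2 = 84.
One-sided p ≈ 0.0566, which is ≥ 0.05, so fail to reject H₀.
The data do not give significant evidence of a linear association between soil temperature and CO₂ flux.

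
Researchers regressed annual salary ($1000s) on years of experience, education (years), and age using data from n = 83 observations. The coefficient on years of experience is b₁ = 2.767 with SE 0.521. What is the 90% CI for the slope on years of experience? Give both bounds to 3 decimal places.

df = n − k − 1 = 83 − 3 − 1 = 79.
t* = t_{0.05, 79} = 1.664371.
Margin = t* × SE = 1.664371 × 0.521 = 0.86714.
CI: 2.767 ± 0.86714 → (1.900, 3.634).
With 90% confidence, each one-unit increase in years of experience is associated with a change of between 1.900 and 3.634 $1000s in annual salary, holding the other predictors fixed.

(1.900, 3.634)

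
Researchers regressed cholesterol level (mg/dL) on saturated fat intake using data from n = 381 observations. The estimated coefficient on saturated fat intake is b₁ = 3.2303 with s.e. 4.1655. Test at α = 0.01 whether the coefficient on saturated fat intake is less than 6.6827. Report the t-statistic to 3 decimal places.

H₀: β₁ = 6.6827 vs H₁: β₁ < 6.6827.
t = (b₁ − β₁⁰)/SE = (3.2303 − 6.6827) / 4.1655 = -0.829.
df = n − 2 = 381 − 2 = 379.
One-sided p ≈ 0.2039, which is ≥ 0.01, so fail to reject H₀.
The data do not give significant evidence that the true slope on saturated fat intake is below 6.6827 mg/dL per unit.

t = -0.829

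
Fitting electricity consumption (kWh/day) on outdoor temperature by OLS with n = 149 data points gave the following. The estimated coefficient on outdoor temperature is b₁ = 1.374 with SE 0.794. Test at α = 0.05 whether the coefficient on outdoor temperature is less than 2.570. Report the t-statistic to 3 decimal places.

H₀: β₁ = 2.570 vs H₁: β₁ < 2.570.
t = (b₁ − β₁⁰)/SE = (1.374 − 2.570) / 0.794 = -1.506.
df = n − 2 = 149 − 2 = 147.
One-sided p ≈ 0.0671, which is ≥ 0.05, so fail to reject H₀.
The data do not give significant evidence that the true slope on outdoor temperature is below 2.570 kWh/day per unit.

t = -1.506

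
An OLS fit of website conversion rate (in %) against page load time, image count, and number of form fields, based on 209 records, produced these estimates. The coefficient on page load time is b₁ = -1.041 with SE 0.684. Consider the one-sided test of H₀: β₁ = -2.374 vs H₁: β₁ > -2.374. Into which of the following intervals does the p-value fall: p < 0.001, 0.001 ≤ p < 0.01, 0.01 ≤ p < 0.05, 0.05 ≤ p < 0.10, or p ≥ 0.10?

0.01 ≤ p < 0.05

t = (-1.041 − (-2.374)) / 0.684 = 1.949.
df = n − k − 1 = 209 − 3 − 1 = 205.
One-sided p = P(T_{205} > t) ≈ 0.0263.
So 0.01 ≤ p < 0.05.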